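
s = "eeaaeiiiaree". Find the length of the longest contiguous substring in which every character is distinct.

4

[e] len 1
[e] len 1
[e, a] len 2
[a] len 1
[a, e] len 2
[a, e, i] len 3
[i] len 1
[i] len 1
[i, a] len 2
[i, a, r] len 3
[i, a, r, e] len 4
[e] len 1
Longest all-distinct length: 4.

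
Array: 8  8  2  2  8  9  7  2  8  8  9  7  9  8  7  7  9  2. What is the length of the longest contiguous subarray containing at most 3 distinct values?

[8] 1 distinct, len 1
[8, 8] 1 distinct, len 2
[8, 8, 2] 2 distinct, len 3
[8, 8, 2, 2] 2 distinct, len 4
[8, 8, 2, 2, 8] 2 distinct, len 5
[8, 8, 2, 2, 8, 9] 3 distinct, len 6
[8, 9, 7] 3 distinct, len 3
[9, 7, 2] 3 distinct, len 3
[7, 2, 8] 3 distinct, len 3
[7, 2, 8, 8] 3 distinct, len 4
[2, 8, 8, 9] 3 distinct, len 4
[8, 8, 9, 7] 3 distinct, len 4
[8, 8, 9, 7, 9] 3 distinct, len 5
[8, 8, 9, 7, 9, 8] 3 distinct, len 6
[8, 8, 9, 7, 9, 8, 7] 3 distinct, len 7
[8, 8, 9, 7, 9, 8, 7, 7] 3 distinct, len 8
[8, 8, 9, 7, 9, 8, 7, 7, 9] 3 distinct, len 9
[7, 7, 9, 2] 3 distinct, len 4
Longest length with ≤3 distinct: 9.

9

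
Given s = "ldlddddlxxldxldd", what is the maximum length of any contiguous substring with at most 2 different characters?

[l] 1 distinct, len 1
[l, d] 2 distinct, len 2
[l, d, l] 2 distinct, len 3
[l, d, l, d] 2 distinct, len 4
[l, d, l, d, d] 2 distinct, len 5
[l, d, l, d, d, d] 2 distinct, len 6
[l, d, l, d, d, d, d] 2 distinct, len 7
[l, d, l, d, d, d, d, l] 2 distinct, len 8
[l, x] 2 distinct, len 2
[l, x, x] 2 distinct, len 3
[l, x, x, l] 2 distinct, len 4
[l, d] 2 distinct, len 2
[d, x] 2 distinct, len 2
[x, l] 2 distinct, len 2
[l, d] 2 distinct, len 2
[l, d, d] 2 distinct, len 3
Longest length with ≤2 distinct: 8.

8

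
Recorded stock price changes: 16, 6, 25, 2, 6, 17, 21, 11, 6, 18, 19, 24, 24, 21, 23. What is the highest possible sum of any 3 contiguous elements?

69

16 6 25 → sum 47
6 25 2 → sum 33
25 2 6 → sum 33
2 6 17 → sum 25
6 17 21 → sum 44
17 21 11 → sum 49
21 11 6 → sum 38
11 6 18 → sum 35
6 18 19 → sum 43
18 19 24 → sum 61
19 24 24 → sum 67
24 24 21 → sum 69
24 21 23 → sum 68
Highest of these is 69.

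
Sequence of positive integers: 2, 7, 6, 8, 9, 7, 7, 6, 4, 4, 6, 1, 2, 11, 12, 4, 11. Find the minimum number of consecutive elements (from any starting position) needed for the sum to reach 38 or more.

Extend right; whenever the sum reaches 38, record the length and shrink from the left:
add 2: running sum 2 < 38
add 7: running sum 9 < 38
add 6: running sum 15 < 38
add 8: running sum 23 < 38
add 9: running sum 32 < 38
add 7: shortest ending here [2, 7, 6, 8, 9, 7] sum 39, len 6
add 7: shortest ending here [7, 6, 8, 9, 7, 7] sum 44, len 6
add 6: shortest ending here [6, 8, 9, 7, 7, 6] sum 43, len 6
add 4: shortest ending here [8, 9, 7, 7, 6, 4] sum 41, len 6
add 4: shortest ending here [8, 9, 7, 7, 6, 4, 4] sum 45, len 7
add 6: shortest ending here [9, 7, 7, 6, 4, 4, 6] sum 43, len 7
add 1: shortest ending here [9, 7, 7, 6, 4, 4, 6, 1] sum 44, len 8
add 2: shortest ending here [9, 7, 7, 6, 4, 4, 6, 1, 2] sum 46, len 9
add 11: shortest ending here [7, 6, 4, 4, 6, 1, 2, 11] sum 41, len 8
add 12: shortest ending here [4, 4, 6, 1, 2, 11, 12] sum 40, len 7
add 4: shortest ending here [4, 6, 1, 2, 11, 12, 4] sum 40, len 7
add 11: shortest ending here [11, 12, 4, 11] sum 38, len 4
Shortest qualifying length: 4.

4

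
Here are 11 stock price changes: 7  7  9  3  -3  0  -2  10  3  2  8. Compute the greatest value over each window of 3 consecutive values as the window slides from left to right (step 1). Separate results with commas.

9, 9, 9, 3, 0, 10, 10, 10, 8

[7, 7, 9] → max 9
[7, 9, 3] → max 9
[9, 3, -3] → max 9
[3, -3, 0] → max 3
[-3, 0, -2] → max 0
[0, -2, 10] → max 10
[-2, 10, 3] → max 10
[10, 3, 2] → max 10
[3, 2, 8] → max 8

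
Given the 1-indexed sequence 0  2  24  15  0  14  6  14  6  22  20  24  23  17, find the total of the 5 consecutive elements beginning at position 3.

Elements at indices 3..7: 24, 15, 0, 14, 6
sum(24, 15, 0, 14, 6) = 59

59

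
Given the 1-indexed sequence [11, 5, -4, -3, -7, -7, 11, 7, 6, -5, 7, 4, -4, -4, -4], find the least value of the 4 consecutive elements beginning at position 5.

Elements at indices 5..8: -7, -7, 11, 7
min(-7, -7, 11, 7) = -7

-7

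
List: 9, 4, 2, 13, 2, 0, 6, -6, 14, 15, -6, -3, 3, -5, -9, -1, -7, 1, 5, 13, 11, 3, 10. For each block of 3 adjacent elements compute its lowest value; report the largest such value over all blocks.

5

(9, 4, 2) → min 2
(4, 2, 13) → min 2
(2, 13, 2) → min 2
(13, 2, 0) → min 0
(2, 0, 6) → min 0
(0, 6, -6) → min -6
(6, -6, 14) → min -6
(-6, 14, 15) → min -6
(14, 15, -6) → min -6
(15, -6, -3) → min -6
(-6, -3, 3) → min -6
(-3, 3, -5) → min -5
(3, -5, -9) → min -9
(-5, -9, -1) → min -9
(-9, -1, -7) → min -9
(-1, -7, 1) → min -7
(-7, 1, 5) → min -7
(1, 5, 13) → min 1
(5, 13, 11) → min 5
(13, 11, 3) → min 3
(11, 3, 10) → min 3
Largest of these is 5.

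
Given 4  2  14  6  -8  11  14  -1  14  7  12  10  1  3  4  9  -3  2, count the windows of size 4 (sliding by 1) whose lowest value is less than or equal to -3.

[4, 2, 14, 6] → min 2
[2, 14, 6, -8] → min -8  ≤ -3 ✓
[14, 6, -8, 11] → min -8  ≤ -3 ✓
[6, -8, 11, 14] → min -8  ≤ -3 ✓
[-8, 11, 14, -1] → min -8  ≤ -3 ✓
[11, 14, -1, 14] → min -1
[14, -1, 14, 7] → min -1
[-1, 14, 7, 12] → min -1
[14, 7, 12, 10] → min 7
[7, 12, 10, 1] → min 1
[12, 10, 1, 3] → min 1
[10, 1, 3, 4] → min 1
[1, 3, 4, 9] → min 1
[3, 4, 9, -3] → min -3  ≤ -3 ✓
[4, 9, -3, 2] → min -3  ≤ -3 ✓
6 windows satisfy the condition.

6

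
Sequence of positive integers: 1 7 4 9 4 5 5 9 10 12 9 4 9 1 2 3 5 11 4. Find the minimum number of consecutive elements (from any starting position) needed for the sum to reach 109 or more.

17

add 1: running sum 1 < 109
add 7: running sum 8 < 109
add 4: running sum 12 < 109
add 9: running sum 21 < 109
add 4: running sum 25 < 109
add 5: running sum 30 < 109
add 5: running sum 35 < 109
add 9: running sum 44 < 109
add 10: running sum 54 < 109
add 12: running sum 66 < 109
add 9: running sum 75 < 109
add 4: running sum 79 < 109
add 9: running sum 88 < 109
add 1: running sum 89 < 109
add 2: running sum 91 < 109
add 3: running sum 94 < 109
add 5: running sum 99 < 109
end 17: [7, 4, 9, 4, 5, 5, 9, 10, 12, 9, 4, 9, 1, 2, 3, 5, 11] sum 109, len 17
end 18: [7, 4, 9, 4, 5, 5, 9, 10, 12, 9, 4, 9, 1, 2, 3, 5, 11, 4] sum 113, len 18
Shortest qualifying length: 17.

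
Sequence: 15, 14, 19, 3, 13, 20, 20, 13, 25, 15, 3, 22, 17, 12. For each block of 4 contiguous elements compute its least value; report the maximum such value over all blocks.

[15, 14, 19, 3] → min 3
[14, 19, 3, 13] → min 3
[19, 3, 13, 20] → min 3
[3, 13, 20, 20] → min 3
[13, 20, 20, 13] → min 13
[20, 20, 13, 25] → min 13
[20, 13, 25, 15] → min 13
[13, 25, 15, 3] → min 3
[25, 15, 3, 22] → min 3
[15, 3, 22, 17] → min 3
[3, 22, 17, 12] → min 3
Maximum of these is 13.

13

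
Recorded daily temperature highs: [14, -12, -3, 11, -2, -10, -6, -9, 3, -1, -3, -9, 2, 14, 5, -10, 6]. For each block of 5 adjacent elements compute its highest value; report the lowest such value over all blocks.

(14, -12, -3, 11, -2) → max 14
(-12, -3, 11, -2, -10) → max 11
(-3, 11, -2, -10, -6) → max 11
(11, -2, -10, -6, -9) → max 11
(-2, -10, -6, -9, 3) → max 3
(-10, -6, -9, 3, -1) → max 3
(-6, -9, 3, -1, -3) → max 3
(-9, 3, -1, -3, -9) → max 3
(3, -1, -3, -9, 2) → max 3
(-1, -3, -9, 2, 14) → max 14
(-3, -9, 2, 14, 5) → max 14
(-9, 2, 14, 5, -10) → max 14
(2, 14, 5, -10, 6) → max 14
Lowest of these is 3.

3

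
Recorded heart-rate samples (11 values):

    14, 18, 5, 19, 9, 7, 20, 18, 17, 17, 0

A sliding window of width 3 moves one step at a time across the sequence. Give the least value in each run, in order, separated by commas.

[14, 18, 5] → min 5
[18, 5, 19] → min 5
[5, 19, 9] → min 5
[19, 9, 7] → min 7
[9, 7, 20] → min 7
[7, 20, 18] → min 7
[20, 18, 17] → min 17
[18, 17, 17] → min 17
[17, 17, 0] → min 0

5, 5, 5, 7, 7, 7, 17, 17, 0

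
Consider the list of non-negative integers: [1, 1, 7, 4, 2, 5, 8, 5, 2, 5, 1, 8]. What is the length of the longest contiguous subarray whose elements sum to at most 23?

Extend to the right; shrink from the left whenever the sum exceeds 23:
add 1: [1] sum 1, len 1
add 1: [1, 1] sum 2, len 2
add 7: [1, 1, 7] sum 9, len 3
add 4: [1, 1, 7, 4] sum 13, len 4
add 2: [1, 1, 7, 4, 2] sum 15, len 5
add 5: [1, 1, 7, 4, 2, 5] sum 20, len 6
add 8: [4, 2, 5, 8] sum 19, len 4
add 5: [2, 5, 8, 5] sum 20, len 4
add 2: [2, 5, 8, 5, 2] sum 22, len 5
add 5: [8, 5, 2, 5] sum 20, len 4
add 1: [8, 5, 2, 5, 1] sum 21, len 5
add 8: [5, 2, 5, 1, 8] sum 21, len 5
Longest length seen: 6.

6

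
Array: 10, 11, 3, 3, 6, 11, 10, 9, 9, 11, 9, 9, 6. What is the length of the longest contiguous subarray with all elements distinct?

add 10: [10] len 1
add 11: [10, 11] len 2
add 3: [10, 11, 3] len 3
add 3 (repeat 3, move left end past it): [3] len 1
add 6: [3, 6] len 2
add 11: [3, 6, 11] len 3
add 10: [3, 6, 11, 10] len 4
add 9: [3, 6, 11, 10, 9] len 5
add 9 (repeat 9, move left end past it): [9] len 1
add 11: [9, 11] len 2
add 9 (repeat 9, move left end past it): [11, 9] len 2
add 9 (repeat 9, move left end past it): [9] len 1
add 6: [9, 6] len 2
Longest all-distinct length: 5.

5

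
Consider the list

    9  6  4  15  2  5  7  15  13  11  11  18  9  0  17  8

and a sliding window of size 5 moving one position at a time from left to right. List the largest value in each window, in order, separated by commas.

15, 15, 15, 15, 15, 15, 15, 18, 18, 18, 18, 18

Sliding a size-5 window across the 16 values:
[9, 6, 4, 15, 2] → max 15
[6, 4, 15, 2, 5] → max 15
[4, 15, 2, 5, 7] → max 15
[15, 2, 5, 7, 15] → max 15
[2, 5, 7, 15, 13] → max 15
[5, 7, 15, 13, 11] → max 15
[7, 15, 13, 11, 11] → max 15
[15, 13, 11, 11, 18] → max 18
[13, 11, 11, 18, 9] → max 18
[11, 11, 18, 9, 0] → max 18
[11, 18, 9, 0, 17] → max 18
[18, 9, 0, 17, 8] → max 18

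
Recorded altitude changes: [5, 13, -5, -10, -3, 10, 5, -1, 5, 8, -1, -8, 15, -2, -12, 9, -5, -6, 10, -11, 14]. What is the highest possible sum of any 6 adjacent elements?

Each size-6 window and its sum:
[5, 13, -5, -10, -3, 10] → sum 10
[13, -5, -10, -3, 10, 5] → sum 10
[-5, -10, -3, 10, 5, -1] → sum -4
[-10, -3, 10, 5, -1, 5] → sum 6
[-3, 10, 5, -1, 5, 8] → sum 24
[10, 5, -1, 5, 8, -1] → sum 26
[5, -1, 5, 8, -1, -8] → sum 8
[-1, 5, 8, -1, -8, 15] → sum 18
[5, 8, -1, -8, 15, -2] → sum 17
[8, -1, -8, 15, -2, -12] → sum 0
[-1, -8, 15, -2, -12, 9] → sum 1
[-8, 15, -2, -12, 9, -5] → sum -3
[15, -2, -12, 9, -5, -6] → sum -1
[-2, -12, 9, -5, -6, 10] → sum -6
[-12, 9, -5, -6, 10, -11] → sum -15
[9, -5, -6, 10, -11, 14] → sum 11
Highest of these is 26.

26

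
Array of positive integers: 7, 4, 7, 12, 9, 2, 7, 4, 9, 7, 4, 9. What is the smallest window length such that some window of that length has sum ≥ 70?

add 7: running sum 7 < 70
add 4: running sum 11 < 70
add 7: running sum 18 < 70
add 12: running sum 30 < 70
add 9: running sum 39 < 70
add 2: running sum 41 < 70
add 7: running sum 48 < 70
add 4: running sum 52 < 70
add 9: running sum 61 < 70
add 7: running sum 68 < 70
add 4: shortest ending here [7, 4, 7, 12, 9, 2, 7, 4, 9, 7, 4] sum 72, len 11
add 9: shortest ending here [7, 12, 9, 2, 7, 4, 9, 7, 4, 9] sum 70, len 10
Shortest qualifying length: 10.

10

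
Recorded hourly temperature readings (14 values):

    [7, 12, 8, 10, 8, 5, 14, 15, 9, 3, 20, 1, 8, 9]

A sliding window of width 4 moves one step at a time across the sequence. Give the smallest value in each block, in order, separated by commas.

(7, 12, 8, 10) → min 7
(12, 8, 10, 8) → min 8
(8, 10, 8, 5) → min 5
(10, 8, 5, 14) → min 5
(8, 5, 14, 15) → min 5
(5, 14, 15, 9) → min 5
(14, 15, 9, 3) → min 3
(15, 9, 3, 20) → min 3
(9, 3, 20, 1) → min 1
(3, 20, 1, 8) → min 1
(20, 1, 8, 9) → min 1

7, 8, 5, 5, 5, 5, 3, 3, 1, 1, 1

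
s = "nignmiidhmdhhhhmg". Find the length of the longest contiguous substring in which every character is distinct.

add n: [n] len 1
add i: [n, i] len 2
add g: [n, i, g] len 3
add n (repeat n, move left end past it): [i, g, n] len 3
add m: [i, g, n, m] len 4
add i (repeat i, move left end past it): [g, n, m, i] len 4
add i (repeat i, move left end past it): [i] len 1
add d: [i, d] len 2
add h: [i, d, h] len 3
add m: [i, d, h, m] len 4
add d (repeat d, move left end past it): [h, m, d] len 3
add h (repeat h, move left end past it): [m, d, h] len 3
add h (repeat h, move left end past it): [h] len 1
add h (repeat h, move left end past it): [h] len 1
add h (repeat h, move left end past it): [h] len 1
add m: [h, m] len 2
add g: [h, m, g] len 3
Longest all-distinct length: 4.

4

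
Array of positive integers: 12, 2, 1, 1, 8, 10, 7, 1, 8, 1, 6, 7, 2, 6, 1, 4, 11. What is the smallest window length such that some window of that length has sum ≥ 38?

7

add 12: running sum 12 < 38
add 2: running sum 14 < 38
add 1: running sum 15 < 38
add 1: running sum 16 < 38
add 8: running sum 24 < 38
add 10: running sum 34 < 38
end 6: [12, 2, 1, 1, 8, 10, 7] sum 41, len 7
end 7: [12, 2, 1, 1, 8, 10, 7, 1] sum 42, len 8
end 8: [2, 1, 1, 8, 10, 7, 1, 8] sum 38, len 8
end 9: [2, 1, 1, 8, 10, 7, 1, 8, 1] sum 39, len 9
end 10: [8, 10, 7, 1, 8, 1, 6] sum 41, len 7
end 11: [10, 7, 1, 8, 1, 6, 7] sum 40, len 7
end 12: [10, 7, 1, 8, 1, 6, 7, 2] sum 42, len 8
end 13: [7, 1, 8, 1, 6, 7, 2, 6] sum 38, len 8
end 14: [7, 1, 8, 1, 6, 7, 2, 6, 1] sum 39, len 9
end 15: [7, 1, 8, 1, 6, 7, 2, 6, 1, 4] sum 43, len 10
end 16: [1, 6, 7, 2, 6, 1, 4, 11] sum 38, len 8
Shortest qualifying length: 7.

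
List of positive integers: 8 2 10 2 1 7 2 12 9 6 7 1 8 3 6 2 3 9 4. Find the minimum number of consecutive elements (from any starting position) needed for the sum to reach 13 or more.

Extend right; whenever the sum reaches 13, record the length and shrink from the left:
add 8: running sum 8 < 13
add 2: running sum 10 < 13
add 10: shortest ending here [8, 2, 10] sum 20, len 3
add 2: shortest ending here [2, 10, 2] sum 14, len 3
add 1: shortest ending here [10, 2, 1] sum 13, len 3
add 7: shortest ending here [10, 2, 1, 7] sum 20, len 4
add 2: shortest ending here [10, 2, 1, 7, 2] sum 22, len 5
add 12: shortest ending here [2, 12] sum 14, len 2
add 9: shortest ending here [12, 9] sum 21, len 2
add 6: shortest ending here [9, 6] sum 15, len 2
add 7: shortest ending here [6, 7] sum 13, len 2
add 1: shortest ending here [6, 7, 1] sum 14, len 3
add 8: shortest ending here [7, 1, 8] sum 16, len 3
add 3: shortest ending here [7, 1, 8, 3] sum 19, len 4
add 6: shortest ending here [8, 3, 6] sum 17, len 3
add 2: shortest ending here [8, 3, 6, 2] sum 19, len 4
add 3: shortest ending here [3, 6, 2, 3] sum 14, len 4
add 9: shortest ending here [2, 3, 9] sum 14, len 3
add 4: shortest ending here [9, 4] sum 13, len 2
Shortest qualifying length: 2.

2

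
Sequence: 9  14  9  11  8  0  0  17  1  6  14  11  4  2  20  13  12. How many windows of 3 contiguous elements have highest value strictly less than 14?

[9, 14, 9] → max 14
[14, 9, 11] → max 14
[9, 11, 8] → max 11  < 14 ✓
[11, 8, 0] → max 11  < 14 ✓
[8, 0, 0] → max 8  < 14 ✓
[0, 0, 17] → max 17
[0, 17, 1] → max 17
[17, 1, 6] → max 17
[1, 6, 14] → max 14
[6, 14, 11] → max 14
[14, 11, 4] → max 14
[11, 4, 2] → max 11  < 14 ✓
[4, 2, 20] → max 20
[2, 20, 13] → max 20
[20, 13, 12] → max 20
4 windows satisfy the condition.

4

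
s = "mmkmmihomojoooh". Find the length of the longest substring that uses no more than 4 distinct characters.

add m: window [m] (1 distinct), len 1
add m: window [m, m] (1 distinct), len 2
add k: window [m, m, k] (2 distinct), len 3
add m: window [m, m, k, m] (2 distinct), len 4
add m: window [m, m, k, m, m] (2 distinct), len 5
add i: window [m, m, k, m, m, i] (3 distinct), len 6
add h: window [m, m, k, m, m, i, h] (4 distinct), len 7
add o: window [m, m, i, h, o] (4 distinct), len 5
add m: window [m, m, i, h, o, m] (4 distinct), len 6
add o: window [m, m, i, h, o, m, o] (4 distinct), len 7
add j: window [h, o, m, o, j] (4 distinct), len 5
add o: window [h, o, m, o, j, o] (4 distinct), len 6
add o: window [h, o, m, o, j, o, o] (4 distinct), len 7
add o: window [h, o, m, o, j, o, o, o] (4 distinct), len 8
add h: window [h, o, m, o, j, o, o, o, h] (4 distinct), len 9
Longest length with ≤4 distinct: 9.

9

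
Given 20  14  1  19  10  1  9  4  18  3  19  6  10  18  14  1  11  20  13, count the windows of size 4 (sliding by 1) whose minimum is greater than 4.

(20, 14, 1, 19) → min 1
(14, 1, 19, 10) → min 1
(1, 19, 10, 1) → min 1
(19, 10, 1, 9) → min 1
(10, 1, 9, 4) → min 1
(1, 9, 4, 18) → min 1
(9, 4, 18, 3) → min 3
(4, 18, 3, 19) → min 3
(18, 3, 19, 6) → min 3
(3, 19, 6, 10) → min 3
(19, 6, 10, 18) → min 6  > 4 ✓
(6, 10, 18, 14) → min 6  > 4 ✓
(10, 18, 14, 1) → min 1
(18, 14, 1, 11) → min 1
(14, 1, 11, 20) → min 1
(1, 11, 20, 13) → min 1
2 windows satisfy the condition.

2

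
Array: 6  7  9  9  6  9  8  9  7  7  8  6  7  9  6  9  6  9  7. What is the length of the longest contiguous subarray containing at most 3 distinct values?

Extend right; when distinct count exceeds 3, shrink from the left:
add 6: window [6] (1 distinct), len 1
add 7: window [6, 7] (2 distinct), len 2
add 9: window [6, 7, 9] (3 distinct), len 3
add 9: window [6, 7, 9, 9] (3 distinct), len 4
add 6: window [6, 7, 9, 9, 6] (3 distinct), len 5
add 9: window [6, 7, 9, 9, 6, 9] (3 distinct), len 6
add 8: window [9, 9, 6, 9, 8] (3 distinct), len 5
add 9: window [9, 9, 6, 9, 8, 9] (3 distinct), len 6
add 7: window [9, 8, 9, 7] (3 distinct), len 4
add 7: window [9, 8, 9, 7, 7] (3 distinct), len 5
add 8: window [9, 8, 9, 7, 7, 8] (3 distinct), len 6
add 6: window [7, 7, 8, 6] (3 distinct), len 4
add 7: window [7, 7, 8, 6, 7] (3 distinct), len 5
add 9: window [6, 7, 9] (3 distinct), len 3
add 6: window [6, 7, 9, 6] (3 distinct), len 4
add 9: window [6, 7, 9, 6, 9] (3 distinct), len 5
add 6: window [6, 7, 9, 6, 9, 6] (3 distinct), len 6
add 9: window [6, 7, 9, 6, 9, 6, 9] (3 distinct), len 7
add 7: window [6, 7, 9, 6, 9, 6, 9, 7] (3 distinct), len 8
Longest length with ≤3 distinct: 8.

8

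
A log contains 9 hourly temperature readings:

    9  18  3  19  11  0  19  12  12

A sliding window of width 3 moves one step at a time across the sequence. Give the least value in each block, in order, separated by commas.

3, 3, 3, 0, 0, 0, 12

[9, 18, 3] → min 3
[18, 3, 19] → min 3
[3, 19, 11] → min 3
[19, 11, 0] → min 0
[11, 0, 19] → min 0
[0, 19, 12] → min 0
[19, 12, 12] → min 12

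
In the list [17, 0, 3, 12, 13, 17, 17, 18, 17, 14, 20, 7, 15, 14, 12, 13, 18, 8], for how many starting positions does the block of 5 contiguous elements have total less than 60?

17 0 3 12 13 → sum 45  < 60 ✓
0 3 12 13 17 → sum 45  < 60 ✓
3 12 13 17 17 → sum 62
12 13 17 17 18 → sum 77
13 17 17 18 17 → sum 82
17 17 18 17 14 → sum 83
17 18 17 14 20 → sum 86
18 17 14 20 7 → sum 76
17 14 20 7 15 → sum 73
14 20 7 15 14 → sum 70
20 7 15 14 12 → sum 68
7 15 14 12 13 → sum 61
15 14 12 13 18 → sum 72
14 12 13 18 8 → sum 65
2 windows satisfy the condition.

2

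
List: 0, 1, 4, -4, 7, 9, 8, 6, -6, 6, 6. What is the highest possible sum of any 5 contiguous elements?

Each size-5 window and its sum:
[0, 1, 4, -4, 7] → sum 8
[1, 4, -4, 7, 9] → sum 17
[4, -4, 7, 9, 8] → sum 24
[-4, 7, 9, 8, 6] → sum 26
[7, 9, 8, 6, -6] → sum 24
[9, 8, 6, -6, 6] → sum 23
[8, 6, -6, 6, 6] → sum 20
Highest of these is 26.

26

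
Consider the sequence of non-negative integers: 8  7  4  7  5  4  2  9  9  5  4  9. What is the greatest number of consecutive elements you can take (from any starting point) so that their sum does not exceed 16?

Extend to the right; shrink from the left whenever the sum exceeds 16:
→ 8: sum 8, len 1
→ 7: sum 15, len 2
→ 4 (dropped 8): sum 11, len 2
→ 7 (dropped 7): sum 11, len 2
→ 5: sum 16, len 3
→ 4 (dropped 4): sum 16, len 3
→ 2 (dropped 7): sum 11, len 3
→ 9 (dropped 5): sum 15, len 3
→ 9 (dropped 4, 2, 9): sum 9, len 1
→ 5: sum 14, len 2
→ 4 (dropped 9): sum 9, len 2
→ 9 (dropped 5): sum 13, len 2
Longest length seen: 3.

3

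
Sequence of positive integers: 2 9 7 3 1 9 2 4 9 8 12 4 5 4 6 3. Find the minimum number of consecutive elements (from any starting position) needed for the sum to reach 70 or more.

12

add 2: running sum 2 < 70
add 9: running sum 11 < 70
add 7: running sum 18 < 70
add 3: running sum 21 < 70
add 1: running sum 22 < 70
add 9: running sum 31 < 70
add 2: running sum 33 < 70
add 4: running sum 37 < 70
add 9: running sum 46 < 70
add 8: running sum 54 < 70
add 12: running sum 66 < 70
add 4: shortest ending here [2, 9, 7, 3, 1, 9, 2, 4, 9, 8, 12, 4] sum 70, len 12
add 5: shortest ending here [9, 7, 3, 1, 9, 2, 4, 9, 8, 12, 4, 5] sum 73, len 12
add 4: shortest ending here [9, 7, 3, 1, 9, 2, 4, 9, 8, 12, 4, 5, 4] sum 77, len 13
add 6: shortest ending here [7, 3, 1, 9, 2, 4, 9, 8, 12, 4, 5, 4, 6] sum 74, len 13
add 3: shortest ending here [3, 1, 9, 2, 4, 9, 8, 12, 4, 5, 4, 6, 3] sum 70, len 13
Shortest qualifying length: 12.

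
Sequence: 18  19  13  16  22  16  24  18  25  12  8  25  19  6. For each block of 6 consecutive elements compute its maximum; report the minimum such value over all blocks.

[18, 19, 13, 16, 22, 16] → max 22
[19, 13, 16, 22, 16, 24] → max 24
[13, 16, 22, 16, 24, 18] → max 24
[16, 22, 16, 24, 18, 25] → max 25
[22, 16, 24, 18, 25, 12] → max 25
[16, 24, 18, 25, 12, 8] → max 25
[24, 18, 25, 12, 8, 25] → max 25
[18, 25, 12, 8, 25, 19] → max 25
[25, 12, 8, 25, 19, 6] → max 25
Minimum of these is 22.

22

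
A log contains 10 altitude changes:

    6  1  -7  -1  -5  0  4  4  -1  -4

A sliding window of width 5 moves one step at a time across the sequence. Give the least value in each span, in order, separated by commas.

-7, -7, -7, -5, -5, -4

6 1 -7 -1 -5 → min -7
1 -7 -1 -5 0 → min -7
-7 -1 -5 0 4 → min -7
-1 -5 0 4 4 → min -5
-5 0 4 4 -1 → min -5
0 4 4 -1 -4 → min -4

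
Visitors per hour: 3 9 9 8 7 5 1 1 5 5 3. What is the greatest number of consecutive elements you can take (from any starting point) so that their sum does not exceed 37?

8

Extend to the right; shrink from the left whenever the sum exceeds 37:
→ 3: sum 3, len 1
→ 9: sum 12, len 2
→ 9: sum 21, len 3
→ 8: sum 29, len 4
→ 7: sum 36, len 5
→ 5 (dropped 3, 9): sum 29, len 4
→ 1: sum 30, len 5
→ 1: sum 31, len 6
→ 5: sum 36, len 7
→ 5 (dropped 9): sum 32, len 7
→ 3: sum 35, len 8
Longest length seen: 8.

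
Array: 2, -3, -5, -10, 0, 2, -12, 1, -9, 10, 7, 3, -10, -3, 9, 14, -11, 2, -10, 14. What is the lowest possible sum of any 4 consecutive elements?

-20

2 -3 -5 -10 → sum -16
-3 -5 -10 0 → sum -18
-5 -10 0 2 → sum -13
-10 0 2 -12 → sum -20
0 2 -12 1 → sum -9
2 -12 1 -9 → sum -18
-12 1 -9 10 → sum -10
1 -9 10 7 → sum 9
-9 10 7 3 → sum 11
10 7 3 -10 → sum 10
7 3 -10 -3 → sum -3
3 -10 -3 9 → sum -1
-10 -3 9 14 → sum 10
-3 9 14 -11 → sum 9
9 14 -11 2 → sum 14
14 -11 2 -10 → sum -5
-11 2 -10 14 → sum -5
Lowest of these is -20.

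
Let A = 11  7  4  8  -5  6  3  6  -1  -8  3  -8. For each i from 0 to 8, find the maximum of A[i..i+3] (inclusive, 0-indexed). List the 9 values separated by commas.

Sliding a size-4 window across the 12 values:
11 7 4 8 → max 11
7 4 8 -5 → max 8
4 8 -5 6 → max 8
8 -5 6 3 → max 8
-5 6 3 6 → max 6
6 3 6 -1 → max 6
3 6 -1 -8 → max 6
6 -1 -8 3 → max 6
-1 -8 3 -8 → max 3

11, 8, 8, 8, 6, 6, 6, 6, 3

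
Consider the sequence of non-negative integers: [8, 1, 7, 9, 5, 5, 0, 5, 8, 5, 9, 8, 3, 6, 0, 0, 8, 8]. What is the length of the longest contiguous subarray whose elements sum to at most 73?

Extend to the right; shrink from the left whenever the sum exceeds 73:
→ 8: sum 8, len 1
→ 1: sum 9, len 2
→ 7: sum 16, len 3
→ 9: sum 25, len 4
→ 5: sum 30, len 5
→ 5: sum 35, len 6
→ 0: sum 35, len 7
→ 5: sum 40, len 8
→ 8: sum 48, len 9
→ 5: sum 53, len 10
→ 9: sum 62, len 11
→ 8: sum 70, len 12
→ 3: sum 73, len 13
→ 6 (dropped 8): sum 71, len 13
→ 0: sum 71, len 14
→ 0: sum 71, len 15
→ 8 (dropped 1, 7): sum 71, len 14
→ 8 (dropped 9): sum 70, len 14
Longest length seen: 15.

15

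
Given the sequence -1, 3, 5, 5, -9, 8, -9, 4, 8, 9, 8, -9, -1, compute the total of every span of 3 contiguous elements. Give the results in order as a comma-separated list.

7, 13, 1, 4, -10, 3, 3, 21, 25, 8, -2

Sliding a size-3 window across the 13 values:
-1 3 5 → sum 7
3 5 5 → sum 13
5 5 -9 → sum 1
5 -9 8 → sum 4
-9 8 -9 → sum -10
8 -9 4 → sum 3
-9 4 8 → sum 3
4 8 9 → sum 21
8 9 8 → sum 25
9 8 -9 → sum 8
8 -9 -1 → sum -2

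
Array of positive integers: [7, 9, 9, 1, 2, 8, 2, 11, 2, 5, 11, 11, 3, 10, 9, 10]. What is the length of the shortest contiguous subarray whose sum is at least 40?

5

add 7: running sum 7 < 40
add 9: running sum 16 < 40
add 9: running sum 25 < 40
add 1: running sum 26 < 40
add 2: running sum 28 < 40
add 8: running sum 36 < 40
add 2: running sum 38 < 40
end 7: [9, 9, 1, 2, 8, 2, 11] sum 42, len 7
end 8: [9, 9, 1, 2, 8, 2, 11, 2] sum 44, len 8
end 9: [9, 1, 2, 8, 2, 11, 2, 5] sum 40, len 8
end 10: [2, 8, 2, 11, 2, 5, 11] sum 41, len 7
end 11: [11, 2, 5, 11, 11] sum 40, len 5
end 12: [11, 2, 5, 11, 11, 3] sum 43, len 6
end 13: [5, 11, 11, 3, 10] sum 40, len 5
end 14: [11, 11, 3, 10, 9] sum 44, len 5
end 15: [11, 3, 10, 9, 10] sum 43, len 5
Shortest qualifying length: 5.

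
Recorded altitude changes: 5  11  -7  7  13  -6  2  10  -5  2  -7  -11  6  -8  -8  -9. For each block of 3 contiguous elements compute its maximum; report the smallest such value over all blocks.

-8

5 11 -7 → max 11
11 -7 7 → max 11
-7 7 13 → max 13
7 13 -6 → max 13
13 -6 2 → max 13
-6 2 10 → max 10
2 10 -5 → max 10
10 -5 2 → max 10
-5 2 -7 → max 2
2 -7 -11 → max 2
-7 -11 6 → max 6
-11 6 -8 → max 6
6 -8 -8 → max 6
-8 -8 -9 → max -8
Smallest of these is -8.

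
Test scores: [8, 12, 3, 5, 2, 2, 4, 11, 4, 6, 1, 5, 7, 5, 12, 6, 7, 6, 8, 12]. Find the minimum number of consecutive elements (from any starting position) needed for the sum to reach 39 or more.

5

add 8: running sum 8 < 39
add 12: running sum 20 < 39
add 3: running sum 23 < 39
add 5: running sum 28 < 39
add 2: running sum 30 < 39
add 2: running sum 32 < 39
add 4: running sum 36 < 39
end 7: [12, 3, 5, 2, 2, 4, 11] sum 39, len 7
end 8: [12, 3, 5, 2, 2, 4, 11, 4] sum 43, len 8
end 9: [12, 3, 5, 2, 2, 4, 11, 4, 6] sum 49, len 9
end 10: [12, 3, 5, 2, 2, 4, 11, 4, 6, 1] sum 50, len 10
end 11: [5, 2, 2, 4, 11, 4, 6, 1, 5] sum 40, len 9
end 12: [2, 4, 11, 4, 6, 1, 5, 7] sum 40, len 8
end 13: [11, 4, 6, 1, 5, 7, 5] sum 39, len 7
end 14: [4, 6, 1, 5, 7, 5, 12] sum 40, len 7
end 15: [6, 1, 5, 7, 5, 12, 6] sum 42, len 7
end 16: [5, 7, 5, 12, 6, 7] sum 42, len 6
end 17: [7, 5, 12, 6, 7, 6] sum 43, len 6
end 18: [12, 6, 7, 6, 8] sum 39, len 5
end 19: [6, 7, 6, 8, 12] sum 39, len 5
Shortest qualifying length: 5.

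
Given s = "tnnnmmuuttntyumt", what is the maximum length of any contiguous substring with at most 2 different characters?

add t: window [t] (1 distinct), len 1
add n: window [t, n] (2 distinct), len 2
add n: window [t, n, n] (2 distinct), len 3
add n: window [t, n, n, n] (2 distinct), len 4
add m: window [n, n, n, m] (2 distinct), len 4
add m: window [n, n, n, m, m] (2 distinct), len 5
add u: window [m, m, u] (2 distinct), len 3
add u: window [m, m, u, u] (2 distinct), len 4
add t: window [u, u, t] (2 distinct), len 3
add t: window [u, u, t, t] (2 distinct), len 4
add n: window [t, t, n] (2 distinct), len 3
add t: window [t, t, n, t] (2 distinct), len 4
add y: window [t, y] (2 distinct), len 2
add u: window [y, u] (2 distinct), len 2
add m: window [u, m] (2 distinct), len 2
add t: window [m, t] (2 distinct), len 2
Longest length with ≤2 distinct: 5.

5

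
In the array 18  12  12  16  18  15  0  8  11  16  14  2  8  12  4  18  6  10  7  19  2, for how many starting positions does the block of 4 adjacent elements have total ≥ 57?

3

(18, 12, 12, 16) → sum 58  ≥ 57 ✓
(12, 12, 16, 18) → sum 58  ≥ 57 ✓
(12, 16, 18, 15) → sum 61  ≥ 57 ✓
(16, 18, 15, 0) → sum 49
(18, 15, 0, 8) → sum 41
(15, 0, 8, 11) → sum 34
(0, 8, 11, 16) → sum 35
(8, 11, 16, 14) → sum 49
(11, 16, 14, 2) → sum 43
(16, 14, 2, 8) → sum 40
(14, 2, 8, 12) → sum 36
(2, 8, 12, 4) → sum 26
(8, 12, 4, 18) → sum 42
(12, 4, 18, 6) → sum 40
(4, 18, 6, 10) → sum 38
(18, 6, 10, 7) → sum 41
(6, 10, 7, 19) → sum 42
(10, 7, 19, 2) → sum 38
3 windows satisfy the condition.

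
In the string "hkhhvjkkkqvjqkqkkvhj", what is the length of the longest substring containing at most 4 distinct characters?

add h: window [h] (1 distinct), len 1
add k: window [h, k] (2 distinct), len 2
add h: window [h, k, h] (2 distinct), len 3
add h: window [h, k, h, h] (2 distinct), len 4
add v: window [h, k, h, h, v] (3 distinct), len 5
add j: window [h, k, h, h, v, j] (4 distinct), len 6
add k: window [h, k, h, h, v, j, k] (4 distinct), len 7
add k: window [h, k, h, h, v, j, k, k] (4 distinct), len 8
add k: window [h, k, h, h, v, j, k, k, k] (4 distinct), len 9
add q: window [v, j, k, k, k, q] (4 distinct), len 6
add v: window [v, j, k, k, k, q, v] (4 distinct), len 7
add j: window [v, j, k, k, k, q, v, j] (4 distinct), len 8
add q: window [v, j, k, k, k, q, v, j, q] (4 distinct), len 9
add k: window [v, j, k, k, k, q, v, j, q, k] (4 distinct), len 10
add q: window [v, j, k, k, k, q, v, j, q, k, q] (4 distinct), len 11
add k: window [v, j, k, k, k, q, v, j, q, k, q, k] (4 distinct), len 12
add k: window [v, j, k, k, k, q, v, j, q, k, q, k, k] (4 distinct), len 13
add v: window [v, j, k, k, k, q, v, j, q, k, q, k, k, v] (4 distinct), len 14
add h: window [q, k, q, k, k, v, h] (4 distinct), len 7
add j: window [k, k, v, h, j] (4 distinct), len 5
Longest length with ≤4 distinct: 14.

14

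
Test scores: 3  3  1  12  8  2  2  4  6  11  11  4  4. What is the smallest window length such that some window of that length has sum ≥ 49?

add 3: running sum 3 < 49
add 3: running sum 6 < 49
add 1: running sum 7 < 49
add 12: running sum 19 < 49
add 8: running sum 27 < 49
add 2: running sum 29 < 49
add 2: running sum 31 < 49
add 4: running sum 35 < 49
add 6: running sum 41 < 49
add 11: shortest ending here [3, 1, 12, 8, 2, 2, 4, 6, 11] sum 49, len 9
add 11: shortest ending here [12, 8, 2, 2, 4, 6, 11, 11] sum 56, len 8
add 4: shortest ending here [12, 8, 2, 2, 4, 6, 11, 11, 4] sum 60, len 9
add 4: shortest ending here [8, 2, 2, 4, 6, 11, 11, 4, 4] sum 52, len 9
Shortest qualifying length: 8.

8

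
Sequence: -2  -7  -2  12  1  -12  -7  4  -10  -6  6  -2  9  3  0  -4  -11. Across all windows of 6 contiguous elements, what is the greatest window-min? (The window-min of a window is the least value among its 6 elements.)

-4

Window mins for each of the 12 positions:
[-2, -7, -2, 12, 1, -12] → min -12
[-7, -2, 12, 1, -12, -7] → min -12
[-2, 12, 1, -12, -7, 4] → min -12
[12, 1, -12, -7, 4, -10] → min -12
[1, -12, -7, 4, -10, -6] → min -12
[-12, -7, 4, -10, -6, 6] → min -12
[-7, 4, -10, -6, 6, -2] → min -10
[4, -10, -6, 6, -2, 9] → min -10
[-10, -6, 6, -2, 9, 3] → min -10
[-6, 6, -2, 9, 3, 0] → min -6
[6, -2, 9, 3, 0, -4] → min -4
[-2, 9, 3, 0, -4, -11] → min -11
Greatest of these is -4.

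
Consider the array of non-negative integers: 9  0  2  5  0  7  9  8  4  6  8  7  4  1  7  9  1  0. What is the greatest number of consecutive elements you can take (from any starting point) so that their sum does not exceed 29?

7

Extend to the right; shrink from the left whenever the sum exceeds 29:
add 9: [9] sum 9, len 1
add 0: [9, 0] sum 9, len 2
add 2: [9, 0, 2] sum 11, len 3
add 5: [9, 0, 2, 5] sum 16, len 4
add 0: [9, 0, 2, 5, 0] sum 16, len 5
add 7: [9, 0, 2, 5, 0, 7] sum 23, len 6
add 9: [0, 2, 5, 0, 7, 9] sum 23, len 6
add 8: [5, 0, 7, 9, 8] sum 29, len 5
add 4: [0, 7, 9, 8, 4] sum 28, len 5
add 6: [9, 8, 4, 6] sum 27, len 4
add 8: [8, 4, 6, 8] sum 26, len 4
add 7: [4, 6, 8, 7] sum 25, len 4
add 4: [4, 6, 8, 7, 4] sum 29, len 5
add 1: [6, 8, 7, 4, 1] sum 26, len 5
add 7: [8, 7, 4, 1, 7] sum 27, len 5
add 9: [7, 4, 1, 7, 9] sum 28, len 5
add 1: [7, 4, 1, 7, 9, 1] sum 29, len 6
add 0: [7, 4, 1, 7, 9, 1, 0] sum 29, len 7
Longest length seen: 7.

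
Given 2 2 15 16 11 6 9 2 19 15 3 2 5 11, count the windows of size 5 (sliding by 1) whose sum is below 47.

(2, 2, 15, 16, 11) → sum 46  < 47 ✓
(2, 15, 16, 11, 6) → sum 50
(15, 16, 11, 6, 9) → sum 57
(16, 11, 6, 9, 2) → sum 44  < 47 ✓
(11, 6, 9, 2, 19) → sum 47
(6, 9, 2, 19, 15) → sum 51
(9, 2, 19, 15, 3) → sum 48
(2, 19, 15, 3, 2) → sum 41  < 47 ✓
(19, 15, 3, 2, 5) → sum 44  < 47 ✓
(15, 3, 2, 5, 11) → sum 36  < 47 ✓
5 windows satisfy the condition.

5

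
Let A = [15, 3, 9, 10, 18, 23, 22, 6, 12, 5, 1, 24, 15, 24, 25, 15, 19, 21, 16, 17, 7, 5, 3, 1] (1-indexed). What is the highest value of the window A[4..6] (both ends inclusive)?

Elements at indices 4..6: 10, 18, 23
max(10, 18, 23) = 23

23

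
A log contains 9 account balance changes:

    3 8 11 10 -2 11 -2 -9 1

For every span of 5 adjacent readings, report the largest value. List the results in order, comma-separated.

Sliding a size-5 window across the 9 values:
(3, 8, 11, 10, -2) → max 11
(8, 11, 10, -2, 11) → max 11
(11, 10, -2, 11, -2) → max 11
(10, -2, 11, -2, -9) → max 11
(-2, 11, -2, -9, 1) → max 11

11, 11, 11, 11, 11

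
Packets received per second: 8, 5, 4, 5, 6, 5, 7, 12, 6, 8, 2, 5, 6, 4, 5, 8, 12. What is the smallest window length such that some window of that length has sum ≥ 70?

11

Extend right; whenever the sum reaches 70, record the length and shrink from the left:
add 8: running sum 8 < 70
add 5: running sum 13 < 70
add 4: running sum 17 < 70
add 5: running sum 22 < 70
add 6: running sum 28 < 70
add 5: running sum 33 < 70
add 7: running sum 40 < 70
add 12: running sum 52 < 70
add 6: running sum 58 < 70
add 8: running sum 66 < 70
add 2: running sum 68 < 70
end 11: [8, 5, 4, 5, 6, 5, 7, 12, 6, 8, 2, 5] sum 73, len 12
end 12: [5, 4, 5, 6, 5, 7, 12, 6, 8, 2, 5, 6] sum 71, len 12
end 13: [4, 5, 6, 5, 7, 12, 6, 8, 2, 5, 6, 4] sum 70, len 12
end 14: [5, 6, 5, 7, 12, 6, 8, 2, 5, 6, 4, 5] sum 71, len 12
end 15: [6, 5, 7, 12, 6, 8, 2, 5, 6, 4, 5, 8] sum 74, len 12
end 16: [7, 12, 6, 8, 2, 5, 6, 4, 5, 8, 12] sum 75, len 11
Shortest qualifying length: 11.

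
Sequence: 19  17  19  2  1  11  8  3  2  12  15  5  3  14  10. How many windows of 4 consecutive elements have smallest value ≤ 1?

(19, 17, 19, 2) → min 2
(17, 19, 2, 1) → min 1  ≤ 1 ✓
(19, 2, 1, 11) → min 1  ≤ 1 ✓
(2, 1, 11, 8) → min 1  ≤ 1 ✓
(1, 11, 8, 3) → min 1  ≤ 1 ✓
(11, 8, 3, 2) → min 2
(8, 3, 2, 12) → min 2
(3, 2, 12, 15) → min 2
(2, 12, 15, 5) → min 2
(12, 15, 5, 3) → min 3
(15, 5, 3, 14) → min 3
(5, 3, 14, 10) → min 3
4 windows satisfy the condition.

4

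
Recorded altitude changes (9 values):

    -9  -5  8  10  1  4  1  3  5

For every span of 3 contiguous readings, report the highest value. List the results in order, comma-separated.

Sliding a size-3 window across the 9 values:
[-9, -5, 8] → max 8
[-5, 8, 10] → max 10
[8, 10, 1] → max 10
[10, 1, 4] → max 10
[1, 4, 1] → max 4
[4, 1, 3] → max 4
[1, 3, 5] → max 5

8, 10, 10, 10, 4, 4, 5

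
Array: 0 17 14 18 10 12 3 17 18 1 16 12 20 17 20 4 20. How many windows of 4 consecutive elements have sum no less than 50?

0 17 14 18 → sum 49
17 14 18 10 → sum 59  ≥ 50 ✓
14 18 10 12 → sum 54  ≥ 50 ✓
18 10 12 3 → sum 43
10 12 3 17 → sum 42
12 3 17 18 → sum 50  ≥ 50 ✓
3 17 18 1 → sum 39
17 18 1 16 → sum 52  ≥ 50 ✓
18 1 16 12 → sum 47
1 16 12 20 → sum 49
16 12 20 17 → sum 65  ≥ 50 ✓
12 20 17 20 → sum 69  ≥ 50 ✓
20 17 20 4 → sum 61  ≥ 50 ✓
17 20 4 20 → sum 61  ≥ 50 ✓
8 windows satisfy the condition.

8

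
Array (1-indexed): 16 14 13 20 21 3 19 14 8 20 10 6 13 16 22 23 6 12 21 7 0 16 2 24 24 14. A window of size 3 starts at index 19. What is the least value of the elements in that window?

Elements at indices 19..21: 21, 7, 0
min(21, 7, 0) = 0

0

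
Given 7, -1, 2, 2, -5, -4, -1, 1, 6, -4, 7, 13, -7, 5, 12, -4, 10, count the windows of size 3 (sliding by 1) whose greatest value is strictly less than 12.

9

7 -1 2 → max 7  < 12 ✓
-1 2 2 → max 2  < 12 ✓
2 2 -5 → max 2  < 12 ✓
2 -5 -4 → max 2  < 12 ✓
-5 -4 -1 → max -1  < 12 ✓
-4 -1 1 → max 1  < 12 ✓
-1 1 6 → max 6  < 12 ✓
1 6 -4 → max 6  < 12 ✓
6 -4 7 → max 7  < 12 ✓
-4 7 13 → max 13
7 13 -7 → max 13
13 -7 5 → max 13
-7 5 12 → max 12
5 12 -4 → max 12
12 -4 10 → max 12
9 windows satisfy the condition.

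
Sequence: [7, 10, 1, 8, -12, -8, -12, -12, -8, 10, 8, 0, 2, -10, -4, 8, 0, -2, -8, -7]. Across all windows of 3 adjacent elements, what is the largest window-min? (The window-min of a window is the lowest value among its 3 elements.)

Window mins for each of the 18 positions:
[7, 10, 1] → min 1
[10, 1, 8] → min 1
[1, 8, -12] → min -12
[8, -12, -8] → min -12
[-12, -8, -12] → min -12
[-8, -12, -12] → min -12
[-12, -12, -8] → min -12
[-12, -8, 10] → min -12
[-8, 10, 8] → min -8
[10, 8, 0] → min 0
[8, 0, 2] → min 0
[0, 2, -10] → min -10
[2, -10, -4] → min -10
[-10, -4, 8] → min -10
[-4, 8, 0] → min -4
[8, 0, -2] → min -2
[0, -2, -8] → min -8
[-2, -8, -7] → min -8
Largest of these is 1.

1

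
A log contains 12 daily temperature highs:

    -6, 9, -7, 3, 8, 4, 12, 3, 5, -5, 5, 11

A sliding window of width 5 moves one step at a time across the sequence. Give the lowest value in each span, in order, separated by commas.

Sliding a size-5 window across the 12 values:
[-6, 9, -7, 3, 8] → min -7
[9, -7, 3, 8, 4] → min -7
[-7, 3, 8, 4, 12] → min -7
[3, 8, 4, 12, 3] → min 3
[8, 4, 12, 3, 5] → min 3
[4, 12, 3, 5, -5] → min -5
[12, 3, 5, -5, 5] → min -5
[3, 5, -5, 5, 11] → min -5

-7, -7, -7, 3, 3, -5, -5, -5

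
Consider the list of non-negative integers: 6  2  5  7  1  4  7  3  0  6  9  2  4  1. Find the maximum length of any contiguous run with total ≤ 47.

[6] sum 6 len 1
[6, 2] sum 8 len 2
[6, 2, 5] sum 13 len 3
[6, 2, 5, 7] sum 20 len 4
[6, 2, 5, 7, 1] sum 21 len 5
[6, 2, 5, 7, 1, 4] sum 25 len 6
[6, 2, 5, 7, 1, 4, 7] sum 32 len 7
[6, 2, 5, 7, 1, 4, 7, 3] sum 35 len 8
[6, 2, 5, 7, 1, 4, 7, 3, 0] sum 35 len 9
[6, 2, 5, 7, 1, 4, 7, 3, 0, 6] sum 41 len 10
[2, 5, 7, 1, 4, 7, 3, 0, 6, 9] sum 44 len 10
[2, 5, 7, 1, 4, 7, 3, 0, 6, 9, 2] sum 46 len 11
[7, 1, 4, 7, 3, 0, 6, 9, 2, 4] sum 43 len 10
[7, 1, 4, 7, 3, 0, 6, 9, 2, 4, 1] sum 44 len 11
Longest length seen: 11.

11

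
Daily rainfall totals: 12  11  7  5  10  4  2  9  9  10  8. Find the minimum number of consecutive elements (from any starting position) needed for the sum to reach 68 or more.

9

add 12: running sum 12 < 68
add 11: running sum 23 < 68
add 7: running sum 30 < 68
add 5: running sum 35 < 68
add 10: running sum 45 < 68
add 4: running sum 49 < 68
add 2: running sum 51 < 68
add 9: running sum 60 < 68
end 8: [12, 11, 7, 5, 10, 4, 2, 9, 9] sum 69, len 9
end 9: [12, 11, 7, 5, 10, 4, 2, 9, 9, 10] sum 79, len 10
end 10: [11, 7, 5, 10, 4, 2, 9, 9, 10, 8] sum 75, len 10
Shortest qualifying length: 9.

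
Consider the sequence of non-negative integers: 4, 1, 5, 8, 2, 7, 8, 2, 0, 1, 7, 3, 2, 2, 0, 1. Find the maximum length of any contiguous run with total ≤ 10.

[4] sum 4 len 1
[4, 1] sum 5 len 2
[4, 1, 5] sum 10 len 3
[8] sum 8 len 1
[8, 2] sum 10 len 2
[2, 7] sum 9 len 2
[8] sum 8 len 1
[8, 2] sum 10 len 2
[8, 2, 0] sum 10 len 3
[2, 0, 1] sum 3 len 3
[2, 0, 1, 7] sum 10 len 4
[7, 3] sum 10 len 2
[3, 2] sum 5 len 2
[3, 2, 2] sum 7 len 3
[3, 2, 2, 0] sum 7 len 4
[3, 2, 2, 0, 1] sum 8 len 5
Longest length seen: 5.

5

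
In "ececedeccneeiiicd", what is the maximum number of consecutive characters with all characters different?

[e] len 1
[e, c] len 2
[c, e] len 2
[e, c] len 2
[c, e] len 2
[c, e, d] len 3
[d, e] len 2
[d, e, c] len 3
[c] len 1
[c, n] len 2
[c, n, e] len 3
[e] len 1
[e, i] len 2
[i] len 1
[i] len 1
[i, c] len 2
[i, c, d] len 3
Longest all-distinct length: 3.

3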